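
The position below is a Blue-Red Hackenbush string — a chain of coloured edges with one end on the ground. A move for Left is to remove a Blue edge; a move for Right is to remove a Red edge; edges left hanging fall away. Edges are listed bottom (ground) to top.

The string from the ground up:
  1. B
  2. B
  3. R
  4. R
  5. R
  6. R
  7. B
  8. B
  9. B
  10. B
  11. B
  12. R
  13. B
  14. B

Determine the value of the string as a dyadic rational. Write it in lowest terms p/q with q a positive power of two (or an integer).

4599/4096

Build value(s[:k]) for k = 1..14, string s = B B R R R R B B B B B R B B.
edge 1 of 14 (B): { 0 | (no moves) } = 1
edge 2 of 14 (B): { 0,1 | (no moves) } = 2
edge 3 of 14 (R): { 0,1 | 2 } = 3/2
edge 4 of 14 (R): { 0,1 | 3/2,2 } = 5/4
edge 5 of 14 (R): { 0,1 | 5/4,3/2,2 } = 9/8
edge 6 of 14 (R): { 0,1 | 9/8,5/4,3/2,2 } = 17/16
edge 7 of 14 (B): { 0,1,17/16 | 9/8,5/4,3/2,2 } = 35/32
edge 8 of 14 (B): { 0,1,17/16,35/32 | 9/8,5/4,3/2,2 } = 71/64
edge 9 of 14 (B): { 0,1,17/16,35/32,71/64 | 9/8,5/4,3/2,2 } = 143/128
edge 10 of 14 (B): { 0,1,17/16,35/32,71/64,143/128 | 9/8,5/4,3/2,2 } = 287/256
edge 11 of 14 (B): { 0,1,17/16,35/32,71/64,143/128,287/256 | 9/8,5/4,3/2,2 } = 575/512
edge 12 of 14 (R): { 0,1,17/16,35/32,71/64,143/128,287/256 | 575/512,9/8,5/4,3/2,2 } = 1149/1024
edge 13 of 14 (B): { 0,1,17/16,35/32,71/64,143/128,287/256,1149/1024 | 575/512,9/8,5/4,3/2,2 } = 2299/2048
edge 14 of 14 (B): { 0,1,17/16,35/32,71/64,143/128,287/256,1149/1024,2299/2048 | 575/512,9/8,5/4,3/2,2 } = 4599/4096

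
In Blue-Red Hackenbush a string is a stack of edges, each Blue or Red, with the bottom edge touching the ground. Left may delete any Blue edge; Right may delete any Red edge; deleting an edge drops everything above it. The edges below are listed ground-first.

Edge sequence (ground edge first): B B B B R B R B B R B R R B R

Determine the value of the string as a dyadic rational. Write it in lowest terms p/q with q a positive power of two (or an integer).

val(B) = { 0 | ∅ } → 1
val(BB) = { 0,1 | ∅ } → 2
val(BBB) = { 0,1,2 | ∅ } → 3
val(BBBB) = { 0,1,2,3 | ∅ } → 4
val(BBBBR) = { 0,1,2,3 | 4 } → 7/2
val(BBBBRB) = { 0,1,2,3,7/2 | 4 } → 15/4
val(BBBBRBR) = { 0,1,2,3,7/2 | 15/4,4 } → 29/8
val(BBBBRBRB) = { 0,1,2,3,7/2,29/8 | 15/4,4 } → 59/16
val(BBBBRBRBB) = { 0,1,2,3,7/2,29/8,59/16 | 15/4,4 } → 119/32
val(BBBBRBRBBR) = { 0,1,2,3,7/2,29/8,59/16 | 119/32,15/4,4 } → 237/64
val(BBBBRBRBBRB) = { 0,1,2,3,7/2,29/8,59/16,237/64 | 119/32,15/4,4 } → 475/128
val(BBBBRBRBBRBR) = { 0,1,2,3,7/2,29/8,59/16,237/64 | 475/128,119/32,15/4,4 } → 949/256
val(BBBBRBRBBRBRR) = { 0,1,2,3,7/2,29/8,59/16,237/64 | 949/256,475/128,119/32,15/4,4 } → 1897/512
val(BBBBRBRBBRBRRB) = { 0,1,2,3,7/2,29/8,59/16,237/64,1897/512 | 949/256,475/128,119/32,15/4,4 } → 3795/1024
val(BBBBRBRBBRBRRBR) = { 0,1,2,3,7/2,29/8,59/16,237/64,1897/512 | 3795/1024,949/256,475/128,119/32,15/4,4 } → 7589/2048

7589/2048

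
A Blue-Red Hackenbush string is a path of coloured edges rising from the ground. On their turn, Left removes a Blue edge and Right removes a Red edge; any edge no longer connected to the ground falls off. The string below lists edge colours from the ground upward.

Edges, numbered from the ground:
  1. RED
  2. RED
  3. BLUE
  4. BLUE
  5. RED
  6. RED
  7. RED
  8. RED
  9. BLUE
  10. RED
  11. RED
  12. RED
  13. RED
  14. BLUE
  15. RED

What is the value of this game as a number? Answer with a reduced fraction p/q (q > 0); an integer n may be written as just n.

Recurse on prefixes of the 15-edge string RED RED BLUE BLUE RED RED RED RED BLUE RED RED RED RED BLUE RED:
1 of 15 · R · max L −∞ · min R 0 => -1
2 of 15 · RR · max L −∞ · min R -1 => -2
3 of 15 · RRB · max L -2 · min R -1 => -3/2
4 of 15 · RRBB · max L -3/2 · min R -1 => -5/4
5 of 15 · RRBBR · max L -3/2 · min R -5/4 => -11/8
6 of 15 · RRBBRR · max L -3/2 · min R -11/8 => -23/16
7 of 15 · RRBBRRR · max L -3/2 · min R -23/16 => -47/32
8 of 15 · RRBBRRRR · max L -3/2 · min R -47/32 => -95/64
9 of 15 · RRBBRRRRB · max L -95/64 · min R -47/32 => -189/128
10 of 15 · RRBBRRRRBR · max L -95/64 · min R -189/128 => -379/256
11 of 15 · RRBBRRRRBRR · max L -95/64 · min R -379/256 => -759/512
12 of 15 · RRBBRRRRBRRR · max L -95/64 · min R -759/512 => -1519/1024
13 of 15 · RRBBRRRRBRRRR · max L -95/64 · min R -1519/1024 => -3039/2048
14 of 15 · RRBBRRRRBRRRRB · max L -3039/2048 · min R -1519/1024 => -6077/4096
15 of 15 · RRBBRRRRBRRRRBR · max L -3039/2048 · min R -6077/4096 => -12155/8192

-12155/8192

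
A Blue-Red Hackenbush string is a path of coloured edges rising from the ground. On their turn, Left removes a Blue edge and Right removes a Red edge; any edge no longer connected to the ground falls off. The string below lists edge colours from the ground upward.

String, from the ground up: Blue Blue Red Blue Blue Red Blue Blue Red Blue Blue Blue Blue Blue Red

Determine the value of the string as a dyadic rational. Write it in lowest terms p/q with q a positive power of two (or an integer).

15229/8192

value(B) = { 0 | · } → 1
value(BB) = { 0, 1 | · } → 2
value(BBR) = { 0, 1 | 2 } → 3/2
value(BBRB) = { 0, 1, 3/2 | 2 } → 7/4
value(BBRBB) = { 0, 1, 3/2, 7/4 | 2 } → 15/8
value(BBRBBR) = { 0, 1, 3/2, 7/4 | 15/8, 2 } → 29/16
value(BBRBBRB) = { 0, 1, 3/2, 7/4, 29/16 | 15/8, 2 } → 59/32
value(BBRBBRBB) = { 0, 1, 3/2, 7/4, 29/16, 59/32 | 15/8, 2 } → 119/64
value(BBRBBRBBR) = { 0, 1, 3/2, 7/4, 29/16, 59/32 | 119/64, 15/8, 2 } → 237/128
value(BBRBBRBBRB) = { 0, 1, 3/2, 7/4, 29/16, 59/32, 237/128 | 119/64, 15/8, 2 } → 475/256
value(BBRBBRBBRBB) = { 0, 1, 3/2, 7/4, 29/16, 59/32, 237/128, 475/256 | 119/64, 15/8, 2 } → 951/512
value(BBRBBRBBRBBB) = { 0, 1, 3/2, 7/4, 29/16, 59/32, 237/128, 475/256, 951/512 | 119/64, 15/8, 2 } → 1903/1024
value(BBRBBRBBRBBBB) = { 0, 1, 3/2, 7/4, 29/16, 59/32, 237/128, 475/256, 951/512, 1903/1024 | 119/64, 15/8, 2 } → 3807/2048
value(BBRBBRBBRBBBBB) = { 0, 1, 3/2, 7/4, 29/16, 59/32, 237/128, 475/256, 951/512, 1903/1024, 3807/2048 | 119/64, 15/8, 2 } → 7615/4096
value(BBRBBRBBRBBBBBR) = { 0, 1, 3/2, 7/4, 29/16, 59/32, 237/128, 475/256, 951/512, 1903/1024, 3807/2048 | 7615/4096, 119/64, 15/8, 2 } → 15229/8192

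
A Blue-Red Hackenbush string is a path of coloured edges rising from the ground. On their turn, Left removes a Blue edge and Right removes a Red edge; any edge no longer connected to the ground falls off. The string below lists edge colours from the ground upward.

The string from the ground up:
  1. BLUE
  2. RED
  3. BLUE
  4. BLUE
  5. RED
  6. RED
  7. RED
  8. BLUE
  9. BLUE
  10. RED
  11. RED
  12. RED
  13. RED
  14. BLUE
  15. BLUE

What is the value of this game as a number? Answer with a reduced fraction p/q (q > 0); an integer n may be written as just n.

12679/16384

B: Left { 0 }, Right { (no moves) } so simplest 1
BR: Left { 0 }, Right { 1 } so simplest 1/2
BRB: Left { 0; 1/2 }, Right { 1 } so simplest 3/4
BRBB: Left { 0; 1/2; 3/4 }, Right { 1 } so simplest 7/8
BRBBR: Left { 0; 1/2; 3/4 }, Right { 7/8; 1 } so simplest 13/16
BRBBRR: Left { 0; 1/2; 3/4 }, Right { 13/16; 7/8; 1 } so simplest 25/32
BRBBRRR: Left { 0; 1/2; 3/4 }, Right { 25/32; 13/16; 7/8; 1 } so simplest 49/64
BRBBRRRB: Left { 0; 1/2; 3/4; 49/64 }, Right { 25/32; 13/16; 7/8; 1 } so simplest 99/128
BRBBRRRBB: Left { 0; 1/2; 3/4; 49/64; 99/128 }, Right { 25/32; 13/16; 7/8; 1 } so simplest 199/256
BRBBRRRBBR: Left { 0; 1/2; 3/4; 49/64; 99/128 }, Right { 199/256; 25/32; 13/16; 7/8; 1 } so simplest 397/512
BRBBRRRBBRR: Left { 0; 1/2; 3/4; 49/64; 99/128 }, Right { 397/512; 199/256; 25/32; 13/16; 7/8; 1 } so simplest 793/1024
BRBBRRRBBRRR: Left { 0; 1/2; 3/4; 49/64; 99/128 }, Right { 793/1024; 397/512; 199/256; 25/32; 13/16; 7/8; 1 } so simplest 1585/2048
BRBBRRRBBRRRR: Left { 0; 1/2; 3/4; 49/64; 99/128 }, Right { 1585/2048; 793/1024; 397/512; 199/256; 25/32; 13/16; 7/8; 1 } so simplest 3169/4096
BRBBRRRBBRRRRB: Left { 0; 1/2; 3/4; 49/64; 99/128; 3169/4096 }, Right { 1585/2048; 793/1024; 397/512; 199/256; 25/32; 13/16; 7/8; 1 } so simplest 6339/8192
BRBBRRRBBRRRRBB: Left { 0; 1/2; 3/4; 49/64; 99/128; 3169/4096; 6339/8192 }, Right { 1585/2048; 793/1024; 397/512; 199/256; 25/32; 13/16; 7/8; 1 } so simplest 12679/16384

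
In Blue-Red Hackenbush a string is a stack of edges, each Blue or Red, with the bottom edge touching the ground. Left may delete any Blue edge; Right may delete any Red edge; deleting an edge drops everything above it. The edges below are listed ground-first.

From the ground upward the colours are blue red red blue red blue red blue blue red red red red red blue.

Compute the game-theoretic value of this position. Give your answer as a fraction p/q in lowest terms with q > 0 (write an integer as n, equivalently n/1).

5507/16384

1 of 15 · b · max L 0 · min R +∞ — 1
2 of 15 · br · max L 0 · min R 1 — 1/2
3 of 15 · brr · max L 0 · min R 1/2 — 1/4
4 of 15 · brrb · max L 1/4 · min R 1/2 — 3/8
5 of 15 · brrbr · max L 1/4 · min R 3/8 — 5/16
6 of 15 · brrbrb · max L 5/16 · min R 3/8 — 11/32
7 of 15 · brrbrbr · max L 5/16 · min R 11/32 — 21/64
8 of 15 · brrbrbrb · max L 21/64 · min R 11/32 — 43/128
9 of 15 · brrbrbrbb · max L 43/128 · min R 11/32 — 87/256
10 of 15 · brrbrbrbbr · max L 43/128 · min R 87/256 — 173/512
11 of 15 · brrbrbrbbrr · max L 43/128 · min R 173/512 — 345/1024
12 of 15 · brrbrbrbbrrr · max L 43/128 · min R 345/1024 — 689/2048
13 of 15 · brrbrbrbbrrrr · max L 43/128 · min R 689/2048 — 1377/4096
14 of 15 · brrbrbrbbrrrrr · max L 43/128 · min R 1377/4096 — 2753/8192
15 of 15 · brrbrbrbbrrrrrb · max L 2753/8192 · min R 1377/4096 — 5507/16384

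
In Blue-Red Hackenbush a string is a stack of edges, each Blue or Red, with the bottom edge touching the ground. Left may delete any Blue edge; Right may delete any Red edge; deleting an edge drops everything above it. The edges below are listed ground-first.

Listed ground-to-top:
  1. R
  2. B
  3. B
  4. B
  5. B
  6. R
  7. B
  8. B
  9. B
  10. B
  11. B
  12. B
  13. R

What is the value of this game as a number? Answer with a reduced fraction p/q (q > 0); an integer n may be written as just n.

-259/4096

Recurse on prefixes of the 13-edge string R B B B B R B B B B B B R:
val_1 [R]  L=[none]  R=[0]  so -1
val_2 [RB]  L=[-1]  R=[0]  so -1/2
val_3 [RBB]  L=[-1,-1/2]  R=[0]  so -1/4
val_4 [RBBB]  L=[-1,-1/2,-1/4]  R=[0]  so -1/8
val_5 [RBBBB]  L=[-1,-1/2,-1/4,-1/8]  R=[0]  so -1/16
val_6 [RBBBBR]  L=[-1,-1/2,-1/4,-1/8]  R=[-1/16,0]  so -3/32
val_7 [RBBBBRB]  L=[-1,-1/2,-1/4,-1/8,-3/32]  R=[-1/16,0]  so -5/64
val_8 [RBBBBRBB]  L=[-1,-1/2,-1/4,-1/8,-3/32,-5/64]  R=[-1/16,0]  so -9/128
val_9 [RBBBBRBBB]  L=[-1,-1/2,-1/4,-1/8,-3/32,-5/64,-9/128]  R=[-1/16,0]  so -17/256
val_10 [RBBBBRBBBB]  L=[-1,-1/2,-1/4,-1/8,-3/32,-5/64,-9/128,-17/256]  R=[-1/16,0]  so -33/512
val_11 [RBBBBRBBBBB]  L=[-1,-1/2,-1/4,-1/8,-3/32,-5/64,-9/128,-17/256,-33/512]  R=[-1/16,0]  so -65/1024
val_12 [RBBBBRBBBBBB]  L=[-1,-1/2,-1/4,-1/8,-3/32,-5/64,-9/128,-17/256,-33/512,-65/1024]  R=[-1/16,0]  so -129/2048
val_13 [RBBBBRBBBBBBR]  L=[-1,-1/2,-1/4,-1/8,-3/32,-5/64,-9/128,-17/256,-33/512,-65/1024]  R=[-129/2048,-1/16,0]  so -259/4096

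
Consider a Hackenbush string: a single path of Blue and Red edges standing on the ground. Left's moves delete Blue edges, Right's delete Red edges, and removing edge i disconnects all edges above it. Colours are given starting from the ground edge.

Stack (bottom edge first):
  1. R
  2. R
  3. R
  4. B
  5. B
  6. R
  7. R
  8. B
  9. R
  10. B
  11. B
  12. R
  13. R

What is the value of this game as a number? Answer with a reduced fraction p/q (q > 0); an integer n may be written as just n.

-2471/1024

Prefix values for R R R B B R R B R B B R R via {L|R} + simplicity:
edge 1 of 13 (R): {  | 0 } → -1
edge 2 of 13 (R): {  | -1; 0 } → -2
edge 3 of 13 (R): {  | -2; -1; 0 } → -3
edge 4 of 13 (B): { -3 | -2; -1; 0 } → -5/2
edge 5 of 13 (B): { -3; -5/2 | -2; -1; 0 } → -9/4
edge 6 of 13 (R): { -3; -5/2 | -9/4; -2; -1; 0 } → -19/8
edge 7 of 13 (R): { -3; -5/2 | -19/8; -9/4; -2; -1; 0 } → -39/16
edge 8 of 13 (B): { -3; -5/2; -39/16 | -19/8; -9/4; -2; -1; 0 } → -77/32
edge 9 of 13 (R): { -3; -5/2; -39/16 | -77/32; -19/8; -9/4; -2; -1; 0 } → -155/64
edge 10 of 13 (B): { -3; -5/2; -39/16; -155/64 | -77/32; -19/8; -9/4; -2; -1; 0 } → -309/128
edge 11 of 13 (B): { -3; -5/2; -39/16; -155/64; -309/128 | -77/32; -19/8; -9/4; -2; -1; 0 } → -617/256
edge 12 of 13 (R): { -3; -5/2; -39/16; -155/64; -309/128 | -617/256; -77/32; -19/8; -9/4; -2; -1; 0 } → -1235/512
edge 13 of 13 (R): { -3; -5/2; -39/16; -155/64; -309/128 | -1235/512; -617/256; -77/32; -19/8; -9/4; -2; -1; 0 } → -2471/1024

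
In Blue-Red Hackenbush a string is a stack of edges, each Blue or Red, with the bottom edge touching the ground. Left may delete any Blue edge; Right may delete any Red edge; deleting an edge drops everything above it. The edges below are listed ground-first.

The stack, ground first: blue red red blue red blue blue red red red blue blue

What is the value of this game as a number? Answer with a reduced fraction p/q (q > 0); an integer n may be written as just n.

711/2048

Recurse on prefixes of the 12-edge string blue red red blue red blue blue red red red blue blue:
b: Left { 0 }, Right { — } ⇒ simplest 1
br: Left { 0 }, Right { 1 } ⇒ simplest 1/2
brr: Left { 0 }, Right { 1/2; 1 } ⇒ simplest 1/4
brrb: Left { 0; 1/4 }, Right { 1/2; 1 } ⇒ simplest 3/8
brrbr: Left { 0; 1/4 }, Right { 3/8; 1/2; 1 } ⇒ simplest 5/16
brrbrb: Left { 0; 1/4; 5/16 }, Right { 3/8; 1/2; 1 } ⇒ simplest 11/32
brrbrbb: Left { 0; 1/4; 5/16; 11/32 }, Right { 3/8; 1/2; 1 } ⇒ simplest 23/64
brrbrbbr: Left { 0; 1/4; 5/16; 11/32 }, Right { 23/64; 3/8; 1/2; 1 } ⇒ simplest 45/128
brrbrbbrr: Left { 0; 1/4; 5/16; 11/32 }, Right { 45/128; 23/64; 3/8; 1/2; 1 } ⇒ simplest 89/256
brrbrbbrrr: Left { 0; 1/4; 5/16; 11/32 }, Right { 89/256; 45/128; 23/64; 3/8; 1/2; 1 } ⇒ simplest 177/512
brrbrbbrrrb: Left { 0; 1/4; 5/16; 11/32; 177/512 }, Right { 89/256; 45/128; 23/64; 3/8; 1/2; 1 } ⇒ simplest 355/1024
brrbrbbrrrbb: Left { 0; 1/4; 5/16; 11/32; 177/512; 355/1024 }, Right { 89/256; 45/128; 23/64; 3/8; 1/2; 1 } ⇒ simplest 711/2048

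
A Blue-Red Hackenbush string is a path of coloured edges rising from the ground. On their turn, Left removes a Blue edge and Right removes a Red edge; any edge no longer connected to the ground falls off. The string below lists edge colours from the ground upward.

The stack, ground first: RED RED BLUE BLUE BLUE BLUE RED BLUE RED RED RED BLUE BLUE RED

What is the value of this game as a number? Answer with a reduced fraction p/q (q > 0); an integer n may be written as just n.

-4467/4096

R: Left { — }, Right { 0 } — simplest -1
RR: Left { — }, Right { -1, 0 } — simplest -2
RRB: Left { -2 }, Right { -1, 0 } — simplest -3/2
RRBB: Left { -2, -3/2 }, Right { -1, 0 } — simplest -5/4
RRBBB: Left { -2, -3/2, -5/4 }, Right { -1, 0 } — simplest -9/8
RRBBBB: Left { -2, -3/2, -5/4, -9/8 }, Right { -1, 0 } — simplest -17/16
RRBBBBR: Left { -2, -3/2, -5/4, -9/8 }, Right { -17/16, -1, 0 } — simplest -35/32
RRBBBBRB: Left { -2, -3/2, -5/4, -9/8, -35/32 }, Right { -17/16, -1, 0 } — simplest -69/64
RRBBBBRBR: Left { -2, -3/2, -5/4, -9/8, -35/32 }, Right { -69/64, -17/16, -1, 0 } — simplest -139/128
RRBBBBRBRR: Left { -2, -3/2, -5/4, -9/8, -35/32 }, Right { -139/128, -69/64, -17/16, -1, 0 } — simplest -279/256
RRBBBBRBRRR: Left { -2, -3/2, -5/4, -9/8, -35/32 }, Right { -279/256, -139/128, -69/64, -17/16, -1, 0 } — simplest -559/512
RRBBBBRBRRRB: Left { -2, -3/2, -5/4, -9/8, -35/32, -559/512 }, Right { -279/256, -139/128, -69/64, -17/16, -1, 0 } — simplest -1117/1024
RRBBBBRBRRRBB: Left { -2, -3/2, -5/4, -9/8, -35/32, -559/512, -1117/1024 }, Right { -279/256, -139/128, -69/64, -17/16, -1, 0 } — simplest -2233/2048
RRBBBBRBRRRBBR: Left { -2, -3/2, -5/4, -9/8, -35/32, -559/512, -1117/1024 }, Right { -2233/2048, -279/256, -139/128, -69/64, -17/16, -1, 0 } — simplest -4467/4096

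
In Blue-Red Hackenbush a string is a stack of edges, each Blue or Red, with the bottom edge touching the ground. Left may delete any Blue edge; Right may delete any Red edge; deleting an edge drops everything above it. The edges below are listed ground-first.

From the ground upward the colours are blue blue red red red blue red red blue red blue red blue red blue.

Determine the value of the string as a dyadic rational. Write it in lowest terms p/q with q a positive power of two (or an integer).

Recurse on prefixes of the 15-edge string blue blue red red red blue red red blue red blue red blue red blue:
b: Left { 0 }, Right { ∅ } => simplest 1
bb: Left { 0 1 }, Right { ∅ } => simplest 2
bbr: Left { 0 1 }, Right { 2 } => simplest 3/2
bbrr: Left { 0 1 }, Right { 3/2 2 } => simplest 5/4
bbrrr: Left { 0 1 }, Right { 5/4 3/2 2 } => simplest 9/8
bbrrrb: Left { 0 1 9/8 }, Right { 5/4 3/2 2 } => simplest 19/16
bbrrrbr: Left { 0 1 9/8 }, Right { 19/16 5/4 3/2 2 } => simplest 37/32
bbrrrbrr: Left { 0 1 9/8 }, Right { 37/32 19/16 5/4 3/2 2 } => simplest 73/64
bbrrrbrrb: Left { 0 1 9/8 73/64 }, Right { 37/32 19/16 5/4 3/2 2 } => simplest 147/128
bbrrrbrrbr: Left { 0 1 9/8 73/64 }, Right { 147/128 37/32 19/16 5/4 3/2 2 } => simplest 293/256
bbrrrbrrbrb: Left { 0 1 9/8 73/64 293/256 }, Right { 147/128 37/32 19/16 5/4 3/2 2 } => simplest 587/512
bbrrrbrrbrbr: Left { 0 1 9/8 73/64 293/256 }, Right { 587/512 147/128 37/32 19/16 5/4 3/2 2 } => simplest 1173/1024
bbrrrbrrbrbrb: Left { 0 1 9/8 73/64 293/256 1173/1024 }, Right { 587/512 147/128 37/32 19/16 5/4 3/2 2 } => simplest 2347/2048
bbrrrbrrbrbrbr: Left { 0 1 9/8 73/64 293/256 1173/1024 }, Right { 2347/2048 587/512 147/128 37/32 19/16 5/4 3/2 2 } => simplest 4693/4096
bbrrrbrrbrbrbrb: Left { 0 1 9/8 73/64 293/256 1173/1024 4693/4096 }, Right { 2347/2048 587/512 147/128 37/32 19/16 5/4 3/2 2 } => simplest 9387/8192

9387/8192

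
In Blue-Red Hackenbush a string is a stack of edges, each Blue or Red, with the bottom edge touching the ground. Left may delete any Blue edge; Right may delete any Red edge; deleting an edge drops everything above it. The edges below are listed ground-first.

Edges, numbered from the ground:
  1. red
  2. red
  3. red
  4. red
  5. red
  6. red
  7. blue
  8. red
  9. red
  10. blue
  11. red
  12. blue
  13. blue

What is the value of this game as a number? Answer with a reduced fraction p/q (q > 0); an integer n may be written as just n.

Prefix values for red red red red red red blue red red blue red blue blue via {L|R} + simplicity:
step 1: add red to get r; options L={ (no moves) } R={ 0 } = -1
step 2: add red to get rr; options L={ (no moves) } R={ -1 0 } = -2
step 3: add red to get rrr; options L={ (no moves) } R={ -2 -1 0 } = -3
step 4: add red to get rrrr; options L={ (no moves) } R={ -3 -2 -1 0 } = -4
step 5: add red to get rrrrr; options L={ (no moves) } R={ -4 -3 -2 -1 0 } = -5
step 6: add red to get rrrrrr; options L={ (no moves) } R={ -5 -4 -3 -2 -1 0 } = -6
step 7: add blue to get rrrrrrb; options L={ -6 } R={ -5 -4 -3 -2 -1 0 } = -11/2
step 8: add red to get rrrrrrbr; options L={ -6 } R={ -11/2 -5 -4 -3 -2 -1 0 } = -23/4
step 9: add red to get rrrrrrbrr; options L={ -6 } R={ -23/4 -11/2 -5 -4 -3 -2 -1 0 } = -47/8
step 10: add blue to get rrrrrrbrrb; options L={ -6 -47/8 } R={ -23/4 -11/2 -5 -4 -3 -2 -1 0 } = -93/16
step 11: add red to get rrrrrrbrrbr; options L={ -6 -47/8 } R={ -93/16 -23/4 -11/2 -5 -4 -3 -2 -1 0 } = -187/32
step 12: add blue to get rrrrrrbrrbrb; options L={ -6 -47/8 -187/32 } R={ -93/16 -23/4 -11/2 -5 -4 -3 -2 -1 0 } = -373/64
step 13: add blue to get rrrrrrbrrbrbb; options L={ -6 -47/8 -187/32 -373/64 } R={ -93/16 -23/4 -11/2 -5 -4 -3 -2 -1 0 } = -745/128

-745/128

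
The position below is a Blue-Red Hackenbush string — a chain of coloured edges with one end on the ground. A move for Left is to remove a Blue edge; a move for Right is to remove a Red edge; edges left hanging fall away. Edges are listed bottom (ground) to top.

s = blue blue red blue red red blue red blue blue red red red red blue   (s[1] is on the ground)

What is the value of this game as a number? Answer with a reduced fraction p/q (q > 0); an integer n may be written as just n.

val_1 [b]  L=[0]  R=[none]  ⇒ 1
val_2 [bb]  L=[0,1]  R=[none]  ⇒ 2
val_3 [bbr]  L=[0,1]  R=[2]  ⇒ 3/2
val_4 [bbrb]  L=[0,1,3/2]  R=[2]  ⇒ 7/4
val_5 [bbrbr]  L=[0,1,3/2]  R=[7/4,2]  ⇒ 13/8
val_6 [bbrbrr]  L=[0,1,3/2]  R=[13/8,7/4,2]  ⇒ 25/16
val_7 [bbrbrrb]  L=[0,1,3/2,25/16]  R=[13/8,7/4,2]  ⇒ 51/32
val_8 [bbrbrrbr]  L=[0,1,3/2,25/16]  R=[51/32,13/8,7/4,2]  ⇒ 101/64
val_9 [bbrbrrbrb]  L=[0,1,3/2,25/16,101/64]  R=[51/32,13/8,7/4,2]  ⇒ 203/128
val_10 [bbrbrrbrbb]  L=[0,1,3/2,25/16,101/64,203/128]  R=[51/32,13/8,7/4,2]  ⇒ 407/256
val_11 [bbrbrrbrbbr]  L=[0,1,3/2,25/16,101/64,203/128]  R=[407/256,51/32,13/8,7/4,2]  ⇒ 813/512
val_12 [bbrbrrbrbbrr]  L=[0,1,3/2,25/16,101/64,203/128]  R=[813/512,407/256,51/32,13/8,7/4,2]  ⇒ 1625/1024
val_13 [bbrbrrbrbbrrr]  L=[0,1,3/2,25/16,101/64,203/128]  R=[1625/1024,813/512,407/256,51/32,13/8,7/4,2]  ⇒ 3249/2048
val_14 [bbrbrrbrbbrrrr]  L=[0,1,3/2,25/16,101/64,203/128]  R=[3249/2048,1625/1024,813/512,407/256,51/32,13/8,7/4,2]  ⇒ 6497/4096
val_15 [bbrbrrbrbbrrrrb]  L=[0,1,3/2,25/16,101/64,203/128,6497/4096]  R=[3249/2048,1625/1024,813/512,407/256,51/32,13/8,7/4,2]  ⇒ 12995/8192

12995/8192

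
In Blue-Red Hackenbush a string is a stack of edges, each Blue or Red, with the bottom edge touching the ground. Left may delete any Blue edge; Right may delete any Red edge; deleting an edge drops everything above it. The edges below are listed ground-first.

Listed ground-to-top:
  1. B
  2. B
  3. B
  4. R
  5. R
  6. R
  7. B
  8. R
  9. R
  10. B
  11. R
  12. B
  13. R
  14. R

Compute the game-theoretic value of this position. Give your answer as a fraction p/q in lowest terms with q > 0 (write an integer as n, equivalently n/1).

step 1: add B to get B; options L={ 0 } R={ none } = 1
step 2: add B to get BB; options L={ 0,1 } R={ none } = 2
step 3: add B to get BBB; options L={ 0,1,2 } R={ none } = 3
step 4: add R to get BBBR; options L={ 0,1,2 } R={ 3 } = 5/2
step 5: add R to get BBBRR; options L={ 0,1,2 } R={ 5/2,3 } = 9/4
step 6: add R to get BBBRRR; options L={ 0,1,2 } R={ 9/4,5/2,3 } = 17/8
step 7: add B to get BBBRRRB; options L={ 0,1,2,17/8 } R={ 9/4,5/2,3 } = 35/16
step 8: add R to get BBBRRRBR; options L={ 0,1,2,17/8 } R={ 35/16,9/4,5/2,3 } = 69/32
step 9: add R to get BBBRRRBRR; options L={ 0,1,2,17/8 } R={ 69/32,35/16,9/4,5/2,3 } = 137/64
step 10: add B to get BBBRRRBRRB; options L={ 0,1,2,17/8,137/64 } R={ 69/32,35/16,9/4,5/2,3 } = 275/128
step 11: add R to get BBBRRRBRRBR; options L={ 0,1,2,17/8,137/64 } R={ 275/128,69/32,35/16,9/4,5/2,3 } = 549/256
step 12: add B to get BBBRRRBRRBRB; options L={ 0,1,2,17/8,137/64,549/256 } R={ 275/128,69/32,35/16,9/4,5/2,3 } = 1099/512
step 13: add R to get BBBRRRBRRBRBR; options L={ 0,1,2,17/8,137/64,549/256 } R={ 1099/512,275/128,69/32,35/16,9/4,5/2,3 } = 2197/1024
step 14: add R to get BBBRRRBRRBRBRR; options L={ 0,1,2,17/8,137/64,549/256 } R={ 2197/1024,1099/512,275/128,69/32,35/16,9/4,5/2,3 } = 4393/2048

4393/2048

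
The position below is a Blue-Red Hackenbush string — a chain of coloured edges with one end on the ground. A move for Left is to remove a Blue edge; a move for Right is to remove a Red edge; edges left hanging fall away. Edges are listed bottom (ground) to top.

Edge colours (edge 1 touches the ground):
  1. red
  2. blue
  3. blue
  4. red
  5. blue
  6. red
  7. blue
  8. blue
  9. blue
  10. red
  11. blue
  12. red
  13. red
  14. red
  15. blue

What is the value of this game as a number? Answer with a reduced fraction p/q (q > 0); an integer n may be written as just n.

-5213/16384

g(r) = { — | 0 } gives -1
g(rb) = { -1 | 0 } gives -1/2
g(rbb) = { -1; -1/2 | 0 } gives -1/4
g(rbbr) = { -1; -1/2 | -1/4; 0 } gives -3/8
g(rbbrb) = { -1; -1/2; -3/8 | -1/4; 0 } gives -5/16
g(rbbrbr) = { -1; -1/2; -3/8 | -5/16; -1/4; 0 } gives -11/32
g(rbbrbrb) = { -1; -1/2; -3/8; -11/32 | -5/16; -1/4; 0 } gives -21/64
g(rbbrbrbb) = { -1; -1/2; -3/8; -11/32; -21/64 | -5/16; -1/4; 0 } gives -41/128
g(rbbrbrbbb) = { -1; -1/2; -3/8; -11/32; -21/64; -41/128 | -5/16; -1/4; 0 } gives -81/256
g(rbbrbrbbbr) = { -1; -1/2; -3/8; -11/32; -21/64; -41/128 | -81/256; -5/16; -1/4; 0 } gives -163/512
g(rbbrbrbbbrb) = { -1; -1/2; -3/8; -11/32; -21/64; -41/128; -163/512 | -81/256; -5/16; -1/4; 0 } gives -325/1024
g(rbbrbrbbbrbr) = { -1; -1/2; -3/8; -11/32; -21/64; -41/128; -163/512 | -325/1024; -81/256; -5/16; -1/4; 0 } gives -651/2048
g(rbbrbrbbbrbrr) = { -1; -1/2; -3/8; -11/32; -21/64; -41/128; -163/512 | -651/2048; -325/1024; -81/256; -5/16; -1/4; 0 } gives -1303/4096
g(rbbrbrbbbrbrrr) = { -1; -1/2; -3/8; -11/32; -21/64; -41/128; -163/512 | -1303/4096; -651/2048; -325/1024; -81/256; -5/16; -1/4; 0 } gives -2607/8192
g(rbbrbrbbbrbrrrb) = { -1; -1/2; -3/8; -11/32; -21/64; -41/128; -163/512; -2607/8192 | -1303/4096; -651/2048; -325/1024; -81/256; -5/16; -1/4; 0 } gives -5213/16384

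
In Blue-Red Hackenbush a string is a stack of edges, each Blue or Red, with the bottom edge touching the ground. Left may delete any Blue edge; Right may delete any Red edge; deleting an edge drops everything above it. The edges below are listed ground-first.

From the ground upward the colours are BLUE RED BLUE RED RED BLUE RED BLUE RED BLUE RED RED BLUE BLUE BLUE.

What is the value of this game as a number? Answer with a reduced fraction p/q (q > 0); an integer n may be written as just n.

Recurse on prefixes of the 15-edge string BLUE RED BLUE RED RED BLUE RED BLUE RED BLUE RED RED BLUE BLUE BLUE:
g(B) = { 0 | · } → 1
g(BR) = { 0 | 1 } → 1/2
g(BRB) = { 0, 1/2 | 1 } → 3/4
g(BRBR) = { 0, 1/2 | 3/4, 1 } → 5/8
g(BRBRR) = { 0, 1/2 | 5/8, 3/4, 1 } → 9/16
g(BRBRRB) = { 0, 1/2, 9/16 | 5/8, 3/4, 1 } → 19/32
g(BRBRRBR) = { 0, 1/2, 9/16 | 19/32, 5/8, 3/4, 1 } → 37/64
g(BRBRRBRB) = { 0, 1/2, 9/16, 37/64 | 19/32, 5/8, 3/4, 1 } → 75/128
g(BRBRRBRBR) = { 0, 1/2, 9/16, 37/64 | 75/128, 19/32, 5/8, 3/4, 1 } → 149/256
g(BRBRRBRBRB) = { 0, 1/2, 9/16, 37/64, 149/256 | 75/128, 19/32, 5/8, 3/4, 1 } → 299/512
g(BRBRRBRBRBR) = { 0, 1/2, 9/16, 37/64, 149/256 | 299/512, 75/128, 19/32, 5/8, 3/4, 1 } → 597/1024
g(BRBRRBRBRBRR) = { 0, 1/2, 9/16, 37/64, 149/256 | 597/1024, 299/512, 75/128, 19/32, 5/8, 3/4, 1 } → 1193/2048
g(BRBRRBRBRBRRB) = { 0, 1/2, 9/16, 37/64, 149/256, 1193/2048 | 597/1024, 299/512, 75/128, 19/32, 5/8, 3/4, 1 } → 2387/4096
g(BRBRRBRBRBRRBB) = { 0, 1/2, 9/16, 37/64, 149/256, 1193/2048, 2387/4096 | 597/1024, 299/512, 75/128, 19/32, 5/8, 3/4, 1 } → 4775/8192
g(BRBRRBRBRBRRBBB) = { 0, 1/2, 9/16, 37/64, 149/256, 1193/2048, 2387/4096, 4775/8192 | 597/1024, 299/512, 75/128, 19/32, 5/8, 3/4, 1 } → 9551/16384

9551/16384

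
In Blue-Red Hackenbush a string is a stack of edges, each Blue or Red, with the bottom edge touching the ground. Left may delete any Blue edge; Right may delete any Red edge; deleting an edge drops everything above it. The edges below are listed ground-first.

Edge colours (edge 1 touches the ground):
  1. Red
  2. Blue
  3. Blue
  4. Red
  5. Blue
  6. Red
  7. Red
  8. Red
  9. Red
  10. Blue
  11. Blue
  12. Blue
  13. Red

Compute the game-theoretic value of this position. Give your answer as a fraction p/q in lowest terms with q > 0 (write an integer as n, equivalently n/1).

-1507/4096

step 1: add Red to get R; options L={ (no moves) } R={ 0 } → -1
step 2: add Blue to get RB; options L={ -1 } R={ 0 } → -1/2
step 3: add Blue to get RBB; options L={ -1, -1/2 } R={ 0 } → -1/4
step 4: add Red to get RBBR; options L={ -1, -1/2 } R={ -1/4, 0 } → -3/8
step 5: add Blue to get RBBRB; options L={ -1, -1/2, -3/8 } R={ -1/4, 0 } → -5/16
step 6: add Red to get RBBRBR; options L={ -1, -1/2, -3/8 } R={ -5/16, -1/4, 0 } → -11/32
step 7: add Red to get RBBRBRR; options L={ -1, -1/2, -3/8 } R={ -11/32, -5/16, -1/4, 0 } → -23/64
step 8: add Red to get RBBRBRRR; options L={ -1, -1/2, -3/8 } R={ -23/64, -11/32, -5/16, -1/4, 0 } → -47/128
step 9: add Red to get RBBRBRRRR; options L={ -1, -1/2, -3/8 } R={ -47/128, -23/64, -11/32, -5/16, -1/4, 0 } → -95/256
step 10: add Blue to get RBBRBRRRRB; options L={ -1, -1/2, -3/8, -95/256 } R={ -47/128, -23/64, -11/32, -5/16, -1/4, 0 } → -189/512
step 11: add Blue to get RBBRBRRRRBB; options L={ -1, -1/2, -3/8, -95/256, -189/512 } R={ -47/128, -23/64, -11/32, -5/16, -1/4, 0 } → -377/1024
step 12: add Blue to get RBBRBRRRRBBB; options L={ -1, -1/2, -3/8, -95/256, -189/512, -377/1024 } R={ -47/128, -23/64, -11/32, -5/16, -1/4, 0 } → -753/2048
step 13: add Red to get RBBRBRRRRBBBR; options L={ -1, -1/2, -3/8, -95/256, -189/512, -377/1024 } R={ -753/2048, -47/128, -23/64, -11/32, -5/16, -1/4, 0 } → -1507/4096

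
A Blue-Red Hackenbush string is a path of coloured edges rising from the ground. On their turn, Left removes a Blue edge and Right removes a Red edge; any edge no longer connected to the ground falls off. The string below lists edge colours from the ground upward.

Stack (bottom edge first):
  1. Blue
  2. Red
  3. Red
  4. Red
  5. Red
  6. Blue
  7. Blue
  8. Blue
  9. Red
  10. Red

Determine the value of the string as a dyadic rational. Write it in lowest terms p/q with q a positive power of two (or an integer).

B: Left { 0 }, Right {  } gives simplest 1
BR: Left { 0 }, Right { 1 } gives simplest 1/2
BRR: Left { 0 }, Right { 1/2; 1 } gives simplest 1/4
BRRR: Left { 0 }, Right { 1/4; 1/2; 1 } gives simplest 1/8
BRRRR: Left { 0 }, Right { 1/8; 1/4; 1/2; 1 } gives simplest 1/16
BRRRRB: Left { 0; 1/16 }, Right { 1/8; 1/4; 1/2; 1 } gives simplest 3/32
BRRRRBB: Left { 0; 1/16; 3/32 }, Right { 1/8; 1/4; 1/2; 1 } gives simplest 7/64
BRRRRBBB: Left { 0; 1/16; 3/32; 7/64 }, Right { 1/8; 1/4; 1/2; 1 } gives simplest 15/128
BRRRRBBBR: Left { 0; 1/16; 3/32; 7/64 }, Right { 15/128; 1/8; 1/4; 1/2; 1 } gives simplest 29/256
BRRRRBBBRR: Left { 0; 1/16; 3/32; 7/64 }, Right { 29/256; 15/128; 1/8; 1/4; 1/2; 1 } gives simplest 57/512

57/512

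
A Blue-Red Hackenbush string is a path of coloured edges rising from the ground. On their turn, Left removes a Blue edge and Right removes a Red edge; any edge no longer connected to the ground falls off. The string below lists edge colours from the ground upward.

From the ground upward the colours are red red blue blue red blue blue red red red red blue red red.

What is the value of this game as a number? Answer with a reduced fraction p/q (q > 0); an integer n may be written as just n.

-5367/4096

edge 1 of 14 (red): { (no moves) | 0 } => -1
edge 2 of 14 (red): { (no moves) | -1, 0 } => -2
edge 3 of 14 (blue): { -2 | -1, 0 } => -3/2
edge 4 of 14 (blue): { -2, -3/2 | -1, 0 } => -5/4
edge 5 of 14 (red): { -2, -3/2 | -5/4, -1, 0 } => -11/8
edge 6 of 14 (blue): { -2, -3/2, -11/8 | -5/4, -1, 0 } => -21/16
edge 7 of 14 (blue): { -2, -3/2, -11/8, -21/16 | -5/4, -1, 0 } => -41/32
edge 8 of 14 (red): { -2, -3/2, -11/8, -21/16 | -41/32, -5/4, -1, 0 } => -83/64
edge 9 of 14 (red): { -2, -3/2, -11/8, -21/16 | -83/64, -41/32, -5/4, -1, 0 } => -167/128
edge 10 of 14 (red): { -2, -3/2, -11/8, -21/16 | -167/128, -83/64, -41/32, -5/4, -1, 0 } => -335/256
edge 11 of 14 (red): { -2, -3/2, -11/8, -21/16 | -335/256, -167/128, -83/64, -41/32, -5/4, -1, 0 } => -671/512
edge 12 of 14 (blue): { -2, -3/2, -11/8, -21/16, -671/512 | -335/256, -167/128, -83/64, -41/32, -5/4, -1, 0 } => -1341/1024
edge 13 of 14 (red): { -2, -3/2, -11/8, -21/16, -671/512 | -1341/1024, -335/256, -167/128, -83/64, -41/32, -5/4, -1, 0 } => -2683/2048
edge 14 of 14 (red): { -2, -3/2, -11/8, -21/16, -671/512 | -2683/2048, -1341/1024, -335/256, -167/128, -83/64, -41/32, -5/4, -1, 0 } => -5367/4096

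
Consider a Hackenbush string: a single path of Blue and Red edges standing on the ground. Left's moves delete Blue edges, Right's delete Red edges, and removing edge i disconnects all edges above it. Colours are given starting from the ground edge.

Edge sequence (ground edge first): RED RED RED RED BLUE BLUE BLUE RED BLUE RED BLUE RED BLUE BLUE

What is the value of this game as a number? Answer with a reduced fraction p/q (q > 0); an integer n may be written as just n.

-3241/1024

Build G(s[:k]) for k = 1..14, string s = RED RED RED RED BLUE BLUE BLUE RED BLUE RED BLUE RED BLUE BLUE.
edge 1 of 14 (RED): { (no moves) | 0 } → -1
edge 2 of 14 (RED): { (no moves) | -1, 0 } → -2
edge 3 of 14 (RED): { (no moves) | -2, -1, 0 } → -3
edge 4 of 14 (RED): { (no moves) | -3, -2, -1, 0 } → -4
edge 5 of 14 (BLUE): { -4 | -3, -2, -1, 0 } → -7/2
edge 6 of 14 (BLUE): { -4, -7/2 | -3, -2, -1, 0 } → -13/4
edge 7 of 14 (BLUE): { -4, -7/2, -13/4 | -3, -2, -1, 0 } → -25/8
edge 8 of 14 (RED): { -4, -7/2, -13/4 | -25/8, -3, -2, -1, 0 } → -51/16
edge 9 of 14 (BLUE): { -4, -7/2, -13/4, -51/16 | -25/8, -3, -2, -1, 0 } → -101/32
edge 10 of 14 (RED): { -4, -7/2, -13/4, -51/16 | -101/32, -25/8, -3, -2, -1, 0 } → -203/64
edge 11 of 14 (BLUE): { -4, -7/2, -13/4, -51/16, -203/64 | -101/32, -25/8, -3, -2, -1, 0 } → -405/128
edge 12 of 14 (RED): { -4, -7/2, -13/4, -51/16, -203/64 | -405/128, -101/32, -25/8, -3, -2, -1, 0 } → -811/256
edge 13 of 14 (BLUE): { -4, -7/2, -13/4, -51/16, -203/64, -811/256 | -405/128, -101/32, -25/8, -3, -2, -1, 0 } → -1621/512
edge 14 of 14 (BLUE): { -4, -7/2, -13/4, -51/16, -203/64, -811/256, -1621/512 | -405/128, -101/32, -25/8, -3, -2, -1, 0 } → -3241/1024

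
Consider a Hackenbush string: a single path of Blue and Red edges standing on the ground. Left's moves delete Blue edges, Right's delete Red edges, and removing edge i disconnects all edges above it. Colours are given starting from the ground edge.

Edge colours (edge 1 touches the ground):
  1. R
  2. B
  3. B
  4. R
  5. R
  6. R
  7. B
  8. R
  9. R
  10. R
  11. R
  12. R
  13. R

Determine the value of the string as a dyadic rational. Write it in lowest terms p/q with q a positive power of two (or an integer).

-1919/4096

Build v(s[:k]) for k = 1..13, string s = R B B R R R B R R R R R R.
step 1: add R to get R; options L={ (no moves) } R={ 0 } = -1
step 2: add B to get RB; options L={ -1 } R={ 0 } = -1/2
step 3: add B to get RBB; options L={ -1,-1/2 } R={ 0 } = -1/4
step 4: add R to get RBBR; options L={ -1,-1/2 } R={ -1/4,0 } = -3/8
step 5: add R to get RBBRR; options L={ -1,-1/2 } R={ -3/8,-1/4,0 } = -7/16
step 6: add R to get RBBRRR; options L={ -1,-1/2 } R={ -7/16,-3/8,-1/4,0 } = -15/32
step 7: add B to get RBBRRRB; options L={ -1,-1/2,-15/32 } R={ -7/16,-3/8,-1/4,0 } = -29/64
step 8: add R to get RBBRRRBR; options L={ -1,-1/2,-15/32 } R={ -29/64,-7/16,-3/8,-1/4,0 } = -59/128
step 9: add R to get RBBRRRBRR; options L={ -1,-1/2,-15/32 } R={ -59/128,-29/64,-7/16,-3/8,-1/4,0 } = -119/256
step 10: add R to get RBBRRRBRRR; options L={ -1,-1/2,-15/32 } R={ -119/256,-59/128,-29/64,-7/16,-3/8,-1/4,0 } = -239/512
step 11: add R to get RBBRRRBRRRR; options L={ -1,-1/2,-15/32 } R={ -239/512,-119/256,-59/128,-29/64,-7/16,-3/8,-1/4,0 } = -479/1024
step 12: add R to get RBBRRRBRRRRR; options L={ -1,-1/2,-15/32 } R={ -479/1024,-239/512,-119/256,-59/128,-29/64,-7/16,-3/8,-1/4,0 } = -959/2048
step 13: add R to get RBBRRRBRRRRRR; options L={ -1,-1/2,-15/32 } R={ -959/2048,-479/1024,-239/512,-119/256,-59/128,-29/64,-7/16,-3/8,-1/4,0 } = -1919/4096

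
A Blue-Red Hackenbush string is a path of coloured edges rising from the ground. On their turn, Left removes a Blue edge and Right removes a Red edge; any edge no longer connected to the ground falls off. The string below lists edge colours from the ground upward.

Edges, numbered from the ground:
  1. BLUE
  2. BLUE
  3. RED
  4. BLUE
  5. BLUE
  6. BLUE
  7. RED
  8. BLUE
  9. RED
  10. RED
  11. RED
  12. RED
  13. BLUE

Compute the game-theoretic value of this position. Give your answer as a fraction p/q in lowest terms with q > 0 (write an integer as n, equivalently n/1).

1 of 13 · B · max L 0 · min R +∞ so 1
2 of 13 · BB · max L 1 · min R +∞ so 2
3 of 13 · BBR · max L 1 · min R 2 so 3/2
4 of 13 · BBRB · max L 3/2 · min R 2 so 7/4
5 of 13 · BBRBB · max L 7/4 · min R 2 so 15/8
6 of 13 · BBRBBB · max L 15/8 · min R 2 so 31/16
7 of 13 · BBRBBBR · max L 15/8 · min R 31/16 so 61/32
8 of 13 · BBRBBBRB · max L 61/32 · min R 31/16 so 123/64
9 of 13 · BBRBBBRBR · max L 61/32 · min R 123/64 so 245/128
10 of 13 · BBRBBBRBRR · max L 61/32 · min R 245/128 so 489/256
11 of 13 · BBRBBBRBRRR · max L 61/32 · min R 489/256 so 977/512
12 of 13 · BBRBBBRBRRRR · max L 61/32 · min R 977/512 so 1953/1024
13 of 13 · BBRBBBRBRRRRB · max L 1953/1024 · min R 977/512 so 3907/2048

3907/2048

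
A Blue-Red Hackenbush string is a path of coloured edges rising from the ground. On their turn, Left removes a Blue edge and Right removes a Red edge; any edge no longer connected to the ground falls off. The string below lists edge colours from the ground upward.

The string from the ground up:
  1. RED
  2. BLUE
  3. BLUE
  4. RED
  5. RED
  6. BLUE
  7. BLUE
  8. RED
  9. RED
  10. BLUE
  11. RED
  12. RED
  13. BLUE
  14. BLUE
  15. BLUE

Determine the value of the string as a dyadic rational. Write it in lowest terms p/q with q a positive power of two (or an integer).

step 1: add RED to get R; options L={ none } R={ 0 } -> -1
step 2: add BLUE to get RB; options L={ -1 } R={ 0 } -> -1/2
step 3: add BLUE to get RBB; options L={ -1, -1/2 } R={ 0 } -> -1/4
step 4: add RED to get RBBR; options L={ -1, -1/2 } R={ -1/4, 0 } -> -3/8
step 5: add RED to get RBBRR; options L={ -1, -1/2 } R={ -3/8, -1/4, 0 } -> -7/16
step 6: add BLUE to get RBBRRB; options L={ -1, -1/2, -7/16 } R={ -3/8, -1/4, 0 } -> -13/32
step 7: add BLUE to get RBBRRBB; options L={ -1, -1/2, -7/16, -13/32 } R={ -3/8, -1/4, 0 } -> -25/64
step 8: add RED to get RBBRRBBR; options L={ -1, -1/2, -7/16, -13/32 } R={ -25/64, -3/8, -1/4, 0 } -> -51/128
step 9: add RED to get RBBRRBBRR; options L={ -1, -1/2, -7/16, -13/32 } R={ -51/128, -25/64, -3/8, -1/4, 0 } -> -103/256
step 10: add BLUE to get RBBRRBBRRB; options L={ -1, -1/2, -7/16, -13/32, -103/256 } R={ -51/128, -25/64, -3/8, -1/4, 0 } -> -205/512
step 11: add RED to get RBBRRBBRRBR; options L={ -1, -1/2, -7/16, -13/32, -103/256 } R={ -205/512, -51/128, -25/64, -3/8, -1/4, 0 } -> -411/1024
step 12: add RED to get RBBRRBBRRBRR; options L={ -1, -1/2, -7/16, -13/32, -103/256 } R={ -411/1024, -205/512, -51/128, -25/64, -3/8, -1/4, 0 } -> -823/2048
step 13: add BLUE to get RBBRRBBRRBRRB; options L={ -1, -1/2, -7/16, -13/32, -103/256, -823/2048 } R={ -411/1024, -205/512, -51/128, -25/64, -3/8, -1/4, 0 } -> -1645/4096
step 14: add BLUE to get RBBRRBBRRBRRBB; options L={ -1, -1/2, -7/16, -13/32, -103/256, -823/2048, -1645/4096 } R={ -411/1024, -205/512, -51/128, -25/64, -3/8, -1/4, 0 } -> -3289/8192
step 15: add BLUE to get RBBRRBBRRBRRBBB; options L={ -1, -1/2, -7/16, -13/32, -103/256, -823/2048, -1645/4096, -3289/8192 } R={ -411/1024, -205/512, -51/128, -25/64, -3/8, -1/4, 0 } -> -6577/16384

-6577/16384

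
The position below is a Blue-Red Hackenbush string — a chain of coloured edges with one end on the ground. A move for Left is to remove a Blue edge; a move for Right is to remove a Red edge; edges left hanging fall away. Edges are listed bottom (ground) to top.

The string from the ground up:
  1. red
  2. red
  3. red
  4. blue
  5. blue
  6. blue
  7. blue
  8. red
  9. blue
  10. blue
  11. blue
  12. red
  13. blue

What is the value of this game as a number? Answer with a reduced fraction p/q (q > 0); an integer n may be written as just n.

edge 1 of 13 (red): { · | 0 } = -1
edge 2 of 13 (red): { · | -1 0 } = -2
edge 3 of 13 (red): { · | -2 -1 0 } = -3
edge 4 of 13 (blue): { -3 | -2 -1 0 } = -5/2
edge 5 of 13 (blue): { -3 -5/2 | -2 -1 0 } = -9/4
edge 6 of 13 (blue): { -3 -5/2 -9/4 | -2 -1 0 } = -17/8
edge 7 of 13 (blue): { -3 -5/2 -9/4 -17/8 | -2 -1 0 } = -33/16
edge 8 of 13 (red): { -3 -5/2 -9/4 -17/8 | -33/16 -2 -1 0 } = -67/32
edge 9 of 13 (blue): { -3 -5/2 -9/4 -17/8 -67/32 | -33/16 -2 -1 0 } = -133/64
edge 10 of 13 (blue): { -3 -5/2 -9/4 -17/8 -67/32 -133/64 | -33/16 -2 -1 0 } = -265/128
edge 11 of 13 (blue): { -3 -5/2 -9/4 -17/8 -67/32 -133/64 -265/128 | -33/16 -2 -1 0 } = -529/256
edge 12 of 13 (red): { -3 -5/2 -9/4 -17/8 -67/32 -133/64 -265/128 | -529/256 -33/16 -2 -1 0 } = -1059/512
edge 13 of 13 (blue): { -3 -5/2 -9/4 -17/8 -67/32 -133/64 -265/128 -1059/512 | -529/256 -33/16 -2 -1 0 } = -2117/1024

-2117/1024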